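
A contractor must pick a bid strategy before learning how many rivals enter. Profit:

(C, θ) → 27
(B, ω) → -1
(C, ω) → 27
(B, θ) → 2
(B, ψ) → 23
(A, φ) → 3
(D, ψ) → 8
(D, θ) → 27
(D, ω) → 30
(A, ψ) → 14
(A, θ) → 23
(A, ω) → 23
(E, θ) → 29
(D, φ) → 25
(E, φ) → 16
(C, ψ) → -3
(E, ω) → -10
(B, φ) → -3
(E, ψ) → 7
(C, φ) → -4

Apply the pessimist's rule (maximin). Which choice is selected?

D

Row minima: A=3, B=-3, C=-4, D=8, E=-10
Best worst-case = 8 → D.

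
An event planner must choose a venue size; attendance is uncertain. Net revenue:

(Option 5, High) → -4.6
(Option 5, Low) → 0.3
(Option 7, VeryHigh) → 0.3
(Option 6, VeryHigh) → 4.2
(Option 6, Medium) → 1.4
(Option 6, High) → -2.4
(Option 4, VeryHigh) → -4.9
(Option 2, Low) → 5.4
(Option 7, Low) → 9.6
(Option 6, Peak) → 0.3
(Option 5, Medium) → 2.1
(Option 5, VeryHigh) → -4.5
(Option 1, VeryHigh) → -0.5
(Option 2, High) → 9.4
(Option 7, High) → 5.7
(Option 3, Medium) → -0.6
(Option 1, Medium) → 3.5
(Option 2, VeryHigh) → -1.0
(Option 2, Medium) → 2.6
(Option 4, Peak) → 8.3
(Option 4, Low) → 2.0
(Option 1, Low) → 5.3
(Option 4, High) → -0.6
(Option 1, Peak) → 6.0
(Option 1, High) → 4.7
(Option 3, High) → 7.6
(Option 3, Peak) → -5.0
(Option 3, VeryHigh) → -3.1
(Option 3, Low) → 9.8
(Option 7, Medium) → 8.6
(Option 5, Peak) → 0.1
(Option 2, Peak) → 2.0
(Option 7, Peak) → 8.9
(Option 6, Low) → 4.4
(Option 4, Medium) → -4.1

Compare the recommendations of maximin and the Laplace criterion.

Row minima: Option 1=-0.5, Option 2=-1.0, Option 3=-5.0, Option 4=-4.9, Option 5=-4.6, Option 6=-2.4, Option 7=0.3
Best worst-case = 0.3 → Option 7.
Row averages: Option 1=3.8, Option 2=3.68, Option 3=1.74, Option 4=0.14, Option 5=-1.32, Option 6=1.58, Option 7=6.62
Highest average = 6.62 → Option 7.

maximin → Option 7; laplace → Option 7 (agree)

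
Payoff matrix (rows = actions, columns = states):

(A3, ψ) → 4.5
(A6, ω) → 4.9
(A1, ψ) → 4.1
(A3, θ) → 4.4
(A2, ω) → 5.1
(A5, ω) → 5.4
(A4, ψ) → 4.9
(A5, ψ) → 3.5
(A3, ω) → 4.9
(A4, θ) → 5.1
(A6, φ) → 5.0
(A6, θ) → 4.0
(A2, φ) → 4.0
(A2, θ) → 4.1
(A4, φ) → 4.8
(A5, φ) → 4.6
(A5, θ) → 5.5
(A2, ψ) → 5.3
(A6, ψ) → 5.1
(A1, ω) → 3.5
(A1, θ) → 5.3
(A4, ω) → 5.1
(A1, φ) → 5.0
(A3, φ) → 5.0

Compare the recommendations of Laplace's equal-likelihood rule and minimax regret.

Row averages: A1=4.475, A2=4.625, A3=4.7, A4=4.975, A5=4.75, A6=4.75
Highest average = 4.975 → A4.
Column bests: θ=5.5, φ=5.0, ψ=5.3, ω=5.4.
A1 regrets: 0.2, 0.0, 1.2, 1.9 → max 1.9
A2 regrets: 1.4, 1.0, 0.0, 0.3 → max 1.4
A3 regrets: 1.1, 0.0, 0.8, 0.5 → max 1.1
A4 regrets: 0.4, 0.2, 0.4, 0.3 → max 0.4
A5 regrets: 0.0, 0.4, 1.8, 0.0 → max 1.8
A6 regrets: 1.5, 0.0, 0.2, 0.5 → max 1.5
Smallest max regret = 0.4 → A4.

laplace → A4; minimax regret → A4 (agree)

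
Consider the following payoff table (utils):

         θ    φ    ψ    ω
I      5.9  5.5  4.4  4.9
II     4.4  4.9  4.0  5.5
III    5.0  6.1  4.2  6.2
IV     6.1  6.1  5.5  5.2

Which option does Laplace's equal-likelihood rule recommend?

Row averages: I=5.175, II=4.7, III=5.375, IV=5.725
Highest average = 5.725 → IV.

IV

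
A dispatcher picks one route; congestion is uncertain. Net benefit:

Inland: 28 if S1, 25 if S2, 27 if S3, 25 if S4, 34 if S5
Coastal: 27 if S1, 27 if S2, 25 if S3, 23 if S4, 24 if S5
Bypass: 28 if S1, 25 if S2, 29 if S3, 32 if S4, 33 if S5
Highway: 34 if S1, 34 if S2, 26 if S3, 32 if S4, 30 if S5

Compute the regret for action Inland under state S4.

Best payoff under S4 is 32.
Regret = 32 − 25 = 7.

7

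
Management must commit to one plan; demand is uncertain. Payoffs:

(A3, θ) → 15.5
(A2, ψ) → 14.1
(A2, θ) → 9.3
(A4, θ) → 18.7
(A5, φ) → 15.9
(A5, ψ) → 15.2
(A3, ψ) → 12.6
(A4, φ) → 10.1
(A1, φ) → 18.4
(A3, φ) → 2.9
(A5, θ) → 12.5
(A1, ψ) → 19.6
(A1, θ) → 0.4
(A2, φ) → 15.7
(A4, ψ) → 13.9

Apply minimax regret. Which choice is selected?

A5

Column bests: θ=18.7, φ=18.4, ψ=19.6.
A1 regrets: 18.3, 0.0, 0.0 → max 18.3
A2 regrets: 9.4, 2.7, 5.5 → max 9.4
A3 regrets: 3.2, 15.5, 7.0 → max 15.5
A4 regrets: 0.0, 8.3, 5.7 → max 8.3
A5 regrets: 6.2, 2.5, 4.4 → max 6.2
Smallest max regret = 6.2 → A5.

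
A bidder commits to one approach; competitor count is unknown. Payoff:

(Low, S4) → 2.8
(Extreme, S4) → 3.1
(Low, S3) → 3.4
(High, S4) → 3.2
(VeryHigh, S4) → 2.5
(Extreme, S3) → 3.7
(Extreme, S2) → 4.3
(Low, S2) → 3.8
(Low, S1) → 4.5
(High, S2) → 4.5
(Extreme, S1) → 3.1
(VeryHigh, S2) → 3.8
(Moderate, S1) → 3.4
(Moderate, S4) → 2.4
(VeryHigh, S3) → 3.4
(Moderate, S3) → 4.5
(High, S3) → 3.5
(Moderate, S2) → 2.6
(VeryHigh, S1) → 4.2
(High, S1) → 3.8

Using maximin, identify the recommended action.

Row minima: Low=2.8, Moderate=2.4, High=3.2, VeryHigh=2.5, Extreme=3.1
Best worst-case = 3.2 → High.

High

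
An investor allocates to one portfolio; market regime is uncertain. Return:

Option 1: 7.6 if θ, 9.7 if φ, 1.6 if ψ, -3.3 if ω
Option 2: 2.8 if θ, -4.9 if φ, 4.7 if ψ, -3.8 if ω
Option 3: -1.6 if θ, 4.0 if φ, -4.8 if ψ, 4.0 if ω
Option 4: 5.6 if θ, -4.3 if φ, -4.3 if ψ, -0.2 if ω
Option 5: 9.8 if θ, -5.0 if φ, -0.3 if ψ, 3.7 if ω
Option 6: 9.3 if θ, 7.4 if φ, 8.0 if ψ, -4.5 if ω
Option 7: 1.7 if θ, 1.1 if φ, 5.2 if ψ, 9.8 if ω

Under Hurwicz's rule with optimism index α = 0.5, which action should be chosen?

Option 7

Option 1: 0.5·9.7 + 0.5·(-3.3) = 3.2
Option 2: 0.5·4.7 + 0.5·(-4.9) = -0.1
Option 3: 0.5·4.0 + 0.5·(-4.8) = -0.4
Option 4: 0.5·5.6 + 0.5·(-4.3) = 0.65
Option 5: 0.5·9.8 + 0.5·(-5.0) = 2.4
Option 6: 0.5·9.3 + 0.5·(-4.5) = 2.4
Option 7: 0.5·9.8 + 0.5·1.1 = 5.45
Highest Hurwicz score = 5.45 → Option 7.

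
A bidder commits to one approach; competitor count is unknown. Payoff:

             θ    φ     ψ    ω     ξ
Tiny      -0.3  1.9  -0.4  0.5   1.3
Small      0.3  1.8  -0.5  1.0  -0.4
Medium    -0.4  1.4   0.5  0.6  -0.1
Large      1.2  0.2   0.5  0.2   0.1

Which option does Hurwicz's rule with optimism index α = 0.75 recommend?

Tiny: 0.75·1.9 + 0.25·(-0.4) = 1.325
Small: 0.75·1.8 + 0.25·(-0.5) = 1.225
Medium: 0.75·1.4 + 0.25·(-0.4) = 0.95
Large: 0.75·1.2 + 0.25·0.1 = 0.925
Highest Hurwicz score = 1.325 → Tiny.

Tiny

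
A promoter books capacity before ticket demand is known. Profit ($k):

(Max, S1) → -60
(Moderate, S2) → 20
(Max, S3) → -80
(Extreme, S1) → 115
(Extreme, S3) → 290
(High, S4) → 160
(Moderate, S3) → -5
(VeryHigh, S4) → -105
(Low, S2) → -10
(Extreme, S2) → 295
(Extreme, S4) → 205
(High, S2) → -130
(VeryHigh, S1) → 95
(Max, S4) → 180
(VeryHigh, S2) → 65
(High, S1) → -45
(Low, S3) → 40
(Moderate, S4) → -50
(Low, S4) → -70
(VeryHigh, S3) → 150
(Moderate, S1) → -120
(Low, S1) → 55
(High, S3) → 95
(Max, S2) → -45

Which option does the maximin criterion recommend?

Row minima: Low=-70, Moderate=-120, High=-130, VeryHigh=-105, Extreme=115, Max=-80
Best worst-case = 115 → Extreme.

Extreme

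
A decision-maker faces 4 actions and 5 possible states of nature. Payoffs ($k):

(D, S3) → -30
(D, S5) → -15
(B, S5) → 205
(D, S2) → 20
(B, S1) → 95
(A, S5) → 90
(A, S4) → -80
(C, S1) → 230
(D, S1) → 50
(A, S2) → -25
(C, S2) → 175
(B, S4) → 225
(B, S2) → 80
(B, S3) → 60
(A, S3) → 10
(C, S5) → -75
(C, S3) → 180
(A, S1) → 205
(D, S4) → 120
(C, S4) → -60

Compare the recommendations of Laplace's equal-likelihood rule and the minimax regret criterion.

laplace → B; minimax regret → B (agree)

Row averages: A=40, B=133, C=90, D=29
Highest average = 133 → B.
Column bests: S1=230, S2=175, S3=180, S4=225, S5=205.
A regrets: 25, 200, 170, 305, 115 → max 305
B regrets: 135, 95, 120, 0, 0 → max 135
C regrets: 0, 0, 0, 285, 280 → max 285
D regrets: 180, 155, 210, 105, 220 → max 220
Smallest max regret = 135 → B.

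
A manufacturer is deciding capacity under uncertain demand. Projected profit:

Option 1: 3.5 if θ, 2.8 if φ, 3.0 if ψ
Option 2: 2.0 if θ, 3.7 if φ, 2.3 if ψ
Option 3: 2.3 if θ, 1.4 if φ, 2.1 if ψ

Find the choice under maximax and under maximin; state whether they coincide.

maximax → Option 2; maximin → Option 1 (disagree)

Row maxima: Option 1=3.5, Option 2=3.7, Option 3=2.3
Best best-case = 3.7 → Option 2.
Row minima: Option 1=2.8, Option 2=2.0, Option 3=1.4
Best worst-case = 2.8 → Option 1.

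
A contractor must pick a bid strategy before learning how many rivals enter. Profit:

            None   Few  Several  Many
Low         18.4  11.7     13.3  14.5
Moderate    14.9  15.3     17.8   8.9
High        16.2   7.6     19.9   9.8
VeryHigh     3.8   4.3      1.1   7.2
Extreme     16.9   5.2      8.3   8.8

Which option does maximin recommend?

Low

Row minima: Low=11.7, Moderate=8.9, High=7.6, VeryHigh=1.1, Extreme=5.2
Best worst-case = 11.7 → Low.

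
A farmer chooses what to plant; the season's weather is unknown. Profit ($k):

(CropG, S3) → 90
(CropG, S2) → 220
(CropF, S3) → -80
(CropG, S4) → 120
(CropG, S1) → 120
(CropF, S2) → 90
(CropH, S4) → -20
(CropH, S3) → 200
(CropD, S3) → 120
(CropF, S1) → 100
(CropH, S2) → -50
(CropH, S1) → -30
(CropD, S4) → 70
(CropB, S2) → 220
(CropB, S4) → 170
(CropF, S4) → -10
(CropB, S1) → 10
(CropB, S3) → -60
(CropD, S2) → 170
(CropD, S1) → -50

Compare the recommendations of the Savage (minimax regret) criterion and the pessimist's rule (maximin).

minimax regret → CropG; maximin → CropG (agree)

Column bests: S1=120, S2=220, S3=200, S4=170.
CropB regrets: 110, 0, 260, 0 → max 260
CropF regrets: 20, 130, 280, 180 → max 280
CropD regrets: 170, 50, 80, 100 → max 170
CropG regrets: 0, 0, 110, 50 → max 110
CropH regrets: 150, 270, 0, 190 → max 270
Smallest max regret = 110 → CropG.
Row minima: CropB=-60, CropF=-80, CropD=-50, CropG=90, CropH=-50
Best worst-case = 90 → CropG.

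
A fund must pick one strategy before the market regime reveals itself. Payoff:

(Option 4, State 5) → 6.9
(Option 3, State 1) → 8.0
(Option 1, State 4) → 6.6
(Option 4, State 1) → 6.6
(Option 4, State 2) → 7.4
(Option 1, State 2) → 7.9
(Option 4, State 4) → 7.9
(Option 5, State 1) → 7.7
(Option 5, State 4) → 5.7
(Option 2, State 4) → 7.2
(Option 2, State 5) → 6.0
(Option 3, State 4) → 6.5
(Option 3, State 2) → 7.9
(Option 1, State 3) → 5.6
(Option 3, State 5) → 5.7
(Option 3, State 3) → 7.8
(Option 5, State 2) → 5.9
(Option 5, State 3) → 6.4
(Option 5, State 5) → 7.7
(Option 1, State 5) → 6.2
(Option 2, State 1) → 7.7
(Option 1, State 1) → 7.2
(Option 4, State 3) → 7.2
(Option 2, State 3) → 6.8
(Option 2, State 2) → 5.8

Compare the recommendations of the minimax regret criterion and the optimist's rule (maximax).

minimax regret → Option 4; maximax → Option 3 (disagree)

Column bests: State 1=8.0, State 2=7.9, State 3=7.8, State 4=7.9, State 5=7.7.
Option 1 regrets: 0.8, 0.0, 2.2, 1.3, 1.5 → max 2.2
Option 2 regrets: 0.3, 2.1, 1.0, 0.7, 1.7 → max 2.1
Option 3 regrets: 0.0, 0.0, 0.0, 1.4, 2.0 → max 2.0
Option 4 regrets: 1.4, 0.5, 0.6, 0.0, 0.8 → max 1.4
Option 5 regrets: 0.3, 2.0, 1.4, 2.2, 0.0 → max 2.2
Smallest max regret = 1.4 → Option 4.
Row maxima: Option 1=7.9, Option 2=7.7, Option 3=8.0, Option 4=7.9, Option 5=7.7
Best best-case = 8.0 → Option 3.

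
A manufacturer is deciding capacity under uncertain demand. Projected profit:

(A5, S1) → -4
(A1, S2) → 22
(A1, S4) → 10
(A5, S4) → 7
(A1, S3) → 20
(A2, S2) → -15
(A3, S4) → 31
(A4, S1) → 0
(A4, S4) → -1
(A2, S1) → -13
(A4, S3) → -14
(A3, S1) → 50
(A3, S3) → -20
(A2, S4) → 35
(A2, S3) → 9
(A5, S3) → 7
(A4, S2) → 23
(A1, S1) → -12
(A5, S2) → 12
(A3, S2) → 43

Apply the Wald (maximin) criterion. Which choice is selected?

A5

Row minima: A1=-12, A2=-15, A3=-20, A4=-14, A5=-4
Best worst-case = -4 → A5.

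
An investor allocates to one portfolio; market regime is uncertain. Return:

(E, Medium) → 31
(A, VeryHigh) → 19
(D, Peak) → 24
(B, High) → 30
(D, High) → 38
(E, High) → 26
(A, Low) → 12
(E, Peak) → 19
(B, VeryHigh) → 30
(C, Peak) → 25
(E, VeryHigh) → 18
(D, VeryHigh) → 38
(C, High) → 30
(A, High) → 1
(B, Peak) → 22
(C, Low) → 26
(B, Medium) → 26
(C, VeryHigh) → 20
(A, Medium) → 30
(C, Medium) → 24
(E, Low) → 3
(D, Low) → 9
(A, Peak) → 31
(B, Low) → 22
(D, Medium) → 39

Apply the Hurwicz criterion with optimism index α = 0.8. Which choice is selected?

A: 0.8·31 + 0.2·1 = 25
B: 0.8·30 + 0.2·22 = 28.4
C: 0.8·30 + 0.2·20 = 28
D: 0.8·39 + 0.2·9 = 33
E: 0.8·31 + 0.2·3 = 25.4
Highest Hurwicz score = 33 → D.

D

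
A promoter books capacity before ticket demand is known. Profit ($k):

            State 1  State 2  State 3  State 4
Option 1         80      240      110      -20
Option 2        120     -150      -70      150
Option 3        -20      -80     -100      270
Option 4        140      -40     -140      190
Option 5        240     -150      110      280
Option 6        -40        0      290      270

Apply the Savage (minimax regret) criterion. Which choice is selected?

Column bests: State 1=240, State 2=240, State 3=290, State 4=280.
Option 1 regrets: 160, 0, 180, 300 → max 300
Option 2 regrets: 120, 390, 360, 130 → max 390
Option 3 regrets: 260, 320, 390, 10 → max 390
Option 4 regrets: 100, 280, 430, 90 → max 430
Option 5 regrets: 0, 390, 180, 0 → max 390
Option 6 regrets: 280, 240, 0, 10 → max 280
Smallest max regret = 280 → Option 6.

Option 6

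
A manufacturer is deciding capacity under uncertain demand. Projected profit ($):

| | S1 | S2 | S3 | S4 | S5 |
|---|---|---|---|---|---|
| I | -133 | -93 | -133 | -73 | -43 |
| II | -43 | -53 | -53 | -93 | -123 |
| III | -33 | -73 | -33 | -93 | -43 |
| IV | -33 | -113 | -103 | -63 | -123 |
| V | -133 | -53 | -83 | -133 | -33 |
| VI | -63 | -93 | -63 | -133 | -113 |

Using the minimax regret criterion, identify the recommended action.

Column bests: S1=-33, S2=-53, S3=-33, S4=-63, S5=-33.
I regrets: 100, 40, 100, 10, 10 → max 100
II regrets: 10, 0, 20, 30, 90 → max 90
III regrets: 0, 20, 0, 30, 10 → max 30
IV regrets: 0, 60, 70, 0, 90 → max 90
V regrets: 100, 0, 50, 70, 0 → max 100
VI regrets: 30, 40, 30, 70, 80 → max 80
Smallest max regret = 30 → III.

III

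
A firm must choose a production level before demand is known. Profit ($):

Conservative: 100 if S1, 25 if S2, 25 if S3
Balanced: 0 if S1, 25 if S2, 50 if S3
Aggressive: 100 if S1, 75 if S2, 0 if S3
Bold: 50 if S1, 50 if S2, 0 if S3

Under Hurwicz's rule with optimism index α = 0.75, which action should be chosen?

Conservative: 0.75·100 + 0.25·25 = 81.25
Balanced: 0.75·50 + 0.25·0 = 37.5
Aggressive: 0.75·100 + 0.25·0 = 75
Bold: 0.75·50 + 0.25·0 = 37.5
Highest Hurwicz score = 81.25 → Conservative.

Conservative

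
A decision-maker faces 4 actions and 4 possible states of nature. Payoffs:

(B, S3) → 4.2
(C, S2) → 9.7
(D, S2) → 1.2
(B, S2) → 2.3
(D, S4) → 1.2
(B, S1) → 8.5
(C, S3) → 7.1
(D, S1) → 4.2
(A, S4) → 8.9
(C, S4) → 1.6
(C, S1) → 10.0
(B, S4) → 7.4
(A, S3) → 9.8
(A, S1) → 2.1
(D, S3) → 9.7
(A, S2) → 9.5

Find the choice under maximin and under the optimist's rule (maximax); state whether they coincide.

maximin → B; maximax → C (disagree)

Row minima: A=2.1, B=2.3, C=1.6, D=1.2
Best worst-case = 2.3 → B.
Row maxima: A=9.8, B=8.5, C=10.0, D=9.7
Best best-case = 10.0 → C.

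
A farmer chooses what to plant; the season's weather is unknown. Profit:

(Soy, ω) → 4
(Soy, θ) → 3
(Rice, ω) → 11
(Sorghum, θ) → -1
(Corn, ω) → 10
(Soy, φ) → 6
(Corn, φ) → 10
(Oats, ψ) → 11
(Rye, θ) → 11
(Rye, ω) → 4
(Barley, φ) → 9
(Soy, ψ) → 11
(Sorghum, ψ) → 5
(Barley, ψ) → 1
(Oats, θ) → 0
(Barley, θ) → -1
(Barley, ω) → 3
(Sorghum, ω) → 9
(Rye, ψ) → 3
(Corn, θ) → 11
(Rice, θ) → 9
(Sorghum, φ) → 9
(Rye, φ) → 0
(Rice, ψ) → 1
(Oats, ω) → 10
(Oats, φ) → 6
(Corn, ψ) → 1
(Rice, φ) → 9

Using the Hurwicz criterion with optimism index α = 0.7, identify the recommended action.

Soy

Soy: 0.7·11 + 0.3·3 = 8.6
Rice: 0.7·11 + 0.3·1 = 8
Oats: 0.7·11 + 0.3·0 = 7.7
Sorghum: 0.7·9 + 0.3·(-1) = 6
Corn: 0.7·11 + 0.3·1 = 8
Rye: 0.7·11 + 0.3·0 = 7.7
Barley: 0.7·9 + 0.3·(-1) = 6
Highest Hurwicz score = 8.6 → Soy.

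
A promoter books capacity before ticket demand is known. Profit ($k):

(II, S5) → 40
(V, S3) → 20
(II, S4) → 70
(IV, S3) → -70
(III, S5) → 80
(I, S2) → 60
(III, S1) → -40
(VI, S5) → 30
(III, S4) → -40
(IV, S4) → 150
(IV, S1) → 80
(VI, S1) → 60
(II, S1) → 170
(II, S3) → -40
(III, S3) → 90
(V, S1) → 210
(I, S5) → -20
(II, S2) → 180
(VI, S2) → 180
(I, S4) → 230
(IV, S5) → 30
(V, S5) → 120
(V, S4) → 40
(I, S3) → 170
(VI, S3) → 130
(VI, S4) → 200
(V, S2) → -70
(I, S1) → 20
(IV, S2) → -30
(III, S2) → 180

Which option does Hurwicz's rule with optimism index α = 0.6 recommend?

VI

I: 0.6·230 + 0.4·(-20) = 130
II: 0.6·180 + 0.4·(-40) = 92
III: 0.6·180 + 0.4·(-40) = 92
IV: 0.6·150 + 0.4·(-70) = 62
V: 0.6·210 + 0.4·(-70) = 98
VI: 0.6·200 + 0.4·30 = 132
Highest Hurwicz score = 132 → VI.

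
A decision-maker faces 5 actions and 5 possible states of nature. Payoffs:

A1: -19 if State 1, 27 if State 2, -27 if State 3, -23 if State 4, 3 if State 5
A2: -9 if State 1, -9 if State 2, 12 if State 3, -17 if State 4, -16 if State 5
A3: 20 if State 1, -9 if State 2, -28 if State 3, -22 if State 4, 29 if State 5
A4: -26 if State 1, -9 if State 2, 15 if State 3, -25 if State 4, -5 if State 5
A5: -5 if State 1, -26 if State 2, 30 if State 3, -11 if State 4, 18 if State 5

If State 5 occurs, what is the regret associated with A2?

Best payoff under State 5 is 29.
Regret = 29 − (-16) = 45.

45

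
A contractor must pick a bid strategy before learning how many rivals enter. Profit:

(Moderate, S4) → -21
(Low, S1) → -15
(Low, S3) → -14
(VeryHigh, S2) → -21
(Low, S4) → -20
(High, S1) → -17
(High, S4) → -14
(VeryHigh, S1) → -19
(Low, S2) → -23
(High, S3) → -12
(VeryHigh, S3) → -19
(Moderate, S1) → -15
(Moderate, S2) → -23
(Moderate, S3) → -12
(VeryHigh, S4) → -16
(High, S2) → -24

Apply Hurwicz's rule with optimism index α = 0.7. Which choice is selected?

Low: 0.7·(-14) + 0.3·(-23) = -16.7
Moderate: 0.7·(-12) + 0.3·(-23) = -15.3
High: 0.7·(-12) + 0.3·(-24) = -15.6
VeryHigh: 0.7·(-16) + 0.3·(-21) = -17.5
Highest Hurwicz score = -15.3 → Moderate.

Moderate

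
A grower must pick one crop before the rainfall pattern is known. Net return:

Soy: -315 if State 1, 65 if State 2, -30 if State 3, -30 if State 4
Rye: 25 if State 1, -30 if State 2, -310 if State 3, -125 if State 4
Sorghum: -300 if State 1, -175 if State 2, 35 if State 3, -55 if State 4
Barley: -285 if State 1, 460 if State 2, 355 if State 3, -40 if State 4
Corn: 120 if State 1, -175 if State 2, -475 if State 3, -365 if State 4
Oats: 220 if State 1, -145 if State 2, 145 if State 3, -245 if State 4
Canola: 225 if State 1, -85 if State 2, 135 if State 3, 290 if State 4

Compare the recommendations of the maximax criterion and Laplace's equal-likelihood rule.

maximax → Barley; laplace → Canola (disagree)

Row maxima: Soy=65, Rye=25, Sorghum=35, Barley=460, Corn=120, Oats=220, Canola=290
Best best-case = 460 → Barley.
Row averages: Soy=-77.5, Rye=-110, Sorghum=-123.75, Barley=122.5, Corn=-223.75, Oats=-6.25, Canola=141.25
Highest average = 141.25 → Canola.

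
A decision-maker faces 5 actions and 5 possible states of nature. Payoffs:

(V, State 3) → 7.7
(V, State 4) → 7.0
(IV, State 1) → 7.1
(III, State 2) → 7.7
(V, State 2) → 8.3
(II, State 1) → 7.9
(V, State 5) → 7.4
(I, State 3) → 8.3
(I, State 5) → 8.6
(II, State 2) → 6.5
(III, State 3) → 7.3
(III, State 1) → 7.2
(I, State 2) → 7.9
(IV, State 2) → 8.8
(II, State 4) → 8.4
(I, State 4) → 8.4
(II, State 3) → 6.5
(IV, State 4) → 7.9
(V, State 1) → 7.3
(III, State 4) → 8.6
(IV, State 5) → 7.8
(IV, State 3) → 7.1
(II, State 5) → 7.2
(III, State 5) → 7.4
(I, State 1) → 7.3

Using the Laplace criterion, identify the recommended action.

I

Row averages: I=8.1, II=7.3, III=7.64, IV=7.74, V=7.54
Highest average = 8.1 → I.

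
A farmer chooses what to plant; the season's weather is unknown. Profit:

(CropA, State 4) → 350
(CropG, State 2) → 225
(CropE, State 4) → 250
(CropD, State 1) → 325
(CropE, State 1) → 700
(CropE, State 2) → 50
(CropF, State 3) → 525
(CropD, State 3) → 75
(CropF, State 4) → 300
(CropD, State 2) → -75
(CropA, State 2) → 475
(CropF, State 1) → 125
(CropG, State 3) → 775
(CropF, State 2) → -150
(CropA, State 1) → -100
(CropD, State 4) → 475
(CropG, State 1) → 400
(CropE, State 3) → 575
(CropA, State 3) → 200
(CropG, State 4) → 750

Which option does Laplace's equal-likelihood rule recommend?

Row averages: CropG=537.5, CropA=231.25, CropF=200, CropD=200, CropE=393.75
Highest average = 537.5 → CropG.

CropG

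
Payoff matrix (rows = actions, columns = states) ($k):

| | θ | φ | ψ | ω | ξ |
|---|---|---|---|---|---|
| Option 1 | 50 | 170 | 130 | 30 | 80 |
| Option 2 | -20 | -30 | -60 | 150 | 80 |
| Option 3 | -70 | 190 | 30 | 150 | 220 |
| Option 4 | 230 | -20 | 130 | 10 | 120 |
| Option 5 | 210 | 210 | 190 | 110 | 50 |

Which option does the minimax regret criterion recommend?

Option 5

Column bests: θ=230, φ=210, ψ=190, ω=150, ξ=220.
Option 1 regrets: 180, 40, 60, 120, 140 → max 180
Option 2 regrets: 250, 240, 250, 0, 140 → max 250
Option 3 regrets: 300, 20, 160, 0, 0 → max 300
Option 4 regrets: 0, 230, 60, 140, 100 → max 230
Option 5 regrets: 20, 0, 0, 40, 170 → max 170
Smallest max regret = 170 → Option 5.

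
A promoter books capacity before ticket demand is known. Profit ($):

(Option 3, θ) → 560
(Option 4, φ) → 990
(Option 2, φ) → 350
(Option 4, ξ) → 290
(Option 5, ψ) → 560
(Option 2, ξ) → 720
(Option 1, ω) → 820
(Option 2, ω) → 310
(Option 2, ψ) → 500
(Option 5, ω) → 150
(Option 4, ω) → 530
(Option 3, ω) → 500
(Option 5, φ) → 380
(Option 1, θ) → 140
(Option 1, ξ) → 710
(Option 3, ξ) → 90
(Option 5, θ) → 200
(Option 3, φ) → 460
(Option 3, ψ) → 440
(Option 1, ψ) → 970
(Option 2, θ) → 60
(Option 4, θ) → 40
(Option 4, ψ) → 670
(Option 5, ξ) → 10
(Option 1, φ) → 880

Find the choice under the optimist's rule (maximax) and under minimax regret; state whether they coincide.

Row maxima: Option 1=970, Option 2=720, Option 3=560, Option 4=990, Option 5=560
Best best-case = 990 → Option 4.
Column bests: θ=560, φ=990, ψ=970, ω=820, ξ=720.
Option 1 regrets: 420, 110, 0, 0, 10 → max 420
Option 2 regrets: 500, 640, 470, 510, 0 → max 640
Option 3 regrets: 0, 530, 530, 320, 630 → max 630
Option 4 regrets: 520, 0, 300, 290, 430 → max 520
Option 5 regrets: 360, 610, 410, 670, 710 → max 710
Smallest max regret = 420 → Option 1.

maximax → Option 4; minimax regret → Option 1 (disagree)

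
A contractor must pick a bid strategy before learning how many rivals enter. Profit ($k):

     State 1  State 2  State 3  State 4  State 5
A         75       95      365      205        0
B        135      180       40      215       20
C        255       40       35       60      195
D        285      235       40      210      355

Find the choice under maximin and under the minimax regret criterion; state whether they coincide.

maximin → D; minimax regret → D (agree)

Row minima: A=0, B=20, C=35, D=40
Best worst-case = 40 → D.
Column bests: State 1=285, State 2=235, State 3=365, State 4=215, State 5=355.
A regrets: 210, 140, 0, 10, 355 → max 355
B regrets: 150, 55, 325, 0, 335 → max 335
C regrets: 30, 195, 330, 155, 160 → max 330
D regrets: 0, 0, 325, 5, 0 → max 325
Smallest max regret = 325 → D.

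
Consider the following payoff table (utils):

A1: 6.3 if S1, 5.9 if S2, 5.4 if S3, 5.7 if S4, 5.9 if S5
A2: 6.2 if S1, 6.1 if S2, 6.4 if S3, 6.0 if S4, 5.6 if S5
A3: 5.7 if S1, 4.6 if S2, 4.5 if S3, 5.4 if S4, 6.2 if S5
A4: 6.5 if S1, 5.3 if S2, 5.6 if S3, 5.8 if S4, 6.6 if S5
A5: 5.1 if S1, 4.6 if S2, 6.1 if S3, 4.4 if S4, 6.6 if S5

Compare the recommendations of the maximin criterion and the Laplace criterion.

maximin → A2; laplace → A2 (agree)

Row minima: A1=5.4, A2=5.6, A3=4.5, A4=5.3, A5=4.4
Best worst-case = 5.6 → A2.
Row averages: A1=5.84, A2=6.06, A3=5.28, A4=5.96, A5=5.36
Highest average = 6.06 → A2.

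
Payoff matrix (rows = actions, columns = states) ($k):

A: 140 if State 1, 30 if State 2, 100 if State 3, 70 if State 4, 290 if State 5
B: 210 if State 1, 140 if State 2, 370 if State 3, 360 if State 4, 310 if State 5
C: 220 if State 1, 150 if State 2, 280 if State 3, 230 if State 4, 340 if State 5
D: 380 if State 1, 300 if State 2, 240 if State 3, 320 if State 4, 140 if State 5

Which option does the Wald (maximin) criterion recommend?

C

Row minima: A=30, B=140, C=150, D=140
Best worst-case = 150 → C.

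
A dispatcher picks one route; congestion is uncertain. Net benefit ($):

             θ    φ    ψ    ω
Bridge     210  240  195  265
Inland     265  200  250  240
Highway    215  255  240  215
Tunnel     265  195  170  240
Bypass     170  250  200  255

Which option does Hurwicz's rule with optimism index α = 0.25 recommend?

Highway

Bridge: 0.25·265 + 0.75·195 = 212.5
Inland: 0.25·265 + 0.75·200 = 216.25
Highway: 0.25·255 + 0.75·215 = 225
Tunnel: 0.25·265 + 0.75·170 = 193.75
Bypass: 0.25·255 + 0.75·170 = 191.25
Highest Hurwicz score = 225 → Highway.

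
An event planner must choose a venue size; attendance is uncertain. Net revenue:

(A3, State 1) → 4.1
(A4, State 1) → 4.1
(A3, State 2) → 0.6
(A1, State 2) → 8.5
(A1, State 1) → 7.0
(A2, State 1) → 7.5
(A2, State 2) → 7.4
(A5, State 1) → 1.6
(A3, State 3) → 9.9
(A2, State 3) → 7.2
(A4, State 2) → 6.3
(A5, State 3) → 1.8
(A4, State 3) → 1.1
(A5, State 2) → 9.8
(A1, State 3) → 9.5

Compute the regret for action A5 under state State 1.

5.9

Best payoff under State 1 is 7.5.
Regret = 7.5 − 1.6 = 5.9.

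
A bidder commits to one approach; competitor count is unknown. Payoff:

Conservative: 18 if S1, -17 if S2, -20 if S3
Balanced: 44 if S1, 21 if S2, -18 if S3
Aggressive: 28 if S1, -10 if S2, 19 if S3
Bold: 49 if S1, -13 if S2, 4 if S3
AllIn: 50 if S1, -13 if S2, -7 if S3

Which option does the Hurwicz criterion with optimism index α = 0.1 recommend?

Aggressive

Conservative: 0.1·18 + 0.9·(-20) = -16.2
Balanced: 0.1·44 + 0.9·(-18) = -11.8
Aggressive: 0.1·28 + 0.9·(-10) = -6.2
Bold: 0.1·49 + 0.9·(-13) = -6.8
AllIn: 0.1·50 + 0.9·(-13) = -6.7
Highest Hurwicz score = -6.2 → Aggressive.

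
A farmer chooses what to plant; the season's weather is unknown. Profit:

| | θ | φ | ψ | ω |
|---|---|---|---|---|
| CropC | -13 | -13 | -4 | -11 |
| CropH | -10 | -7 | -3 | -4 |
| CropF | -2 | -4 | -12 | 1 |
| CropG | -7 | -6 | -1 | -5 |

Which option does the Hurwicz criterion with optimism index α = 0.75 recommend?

CropC: 0.75·(-4) + 0.25·(-13) = -6.25
CropH: 0.75·(-3) + 0.25·(-10) = -4.75
CropF: 0.75·1 + 0.25·(-12) = -2.25
CropG: 0.75·(-1) + 0.25·(-7) = -2.5
Highest Hurwicz score = -2.25 → CropF.

CropF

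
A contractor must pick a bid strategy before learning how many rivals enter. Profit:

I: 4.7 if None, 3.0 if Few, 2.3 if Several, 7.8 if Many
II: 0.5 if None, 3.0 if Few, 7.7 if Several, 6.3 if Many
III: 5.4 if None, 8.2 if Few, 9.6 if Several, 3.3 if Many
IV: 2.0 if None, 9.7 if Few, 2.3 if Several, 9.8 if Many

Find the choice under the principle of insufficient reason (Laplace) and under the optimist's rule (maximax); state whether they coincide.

laplace → III; maximax → IV (disagree)

Row averages: I=4.45, II=4.375, III=6.625, IV=5.95
Highest average = 6.625 → III.
Row maxima: I=7.8, II=7.7, III=9.6, IV=9.8
Best best-case = 9.8 → IV.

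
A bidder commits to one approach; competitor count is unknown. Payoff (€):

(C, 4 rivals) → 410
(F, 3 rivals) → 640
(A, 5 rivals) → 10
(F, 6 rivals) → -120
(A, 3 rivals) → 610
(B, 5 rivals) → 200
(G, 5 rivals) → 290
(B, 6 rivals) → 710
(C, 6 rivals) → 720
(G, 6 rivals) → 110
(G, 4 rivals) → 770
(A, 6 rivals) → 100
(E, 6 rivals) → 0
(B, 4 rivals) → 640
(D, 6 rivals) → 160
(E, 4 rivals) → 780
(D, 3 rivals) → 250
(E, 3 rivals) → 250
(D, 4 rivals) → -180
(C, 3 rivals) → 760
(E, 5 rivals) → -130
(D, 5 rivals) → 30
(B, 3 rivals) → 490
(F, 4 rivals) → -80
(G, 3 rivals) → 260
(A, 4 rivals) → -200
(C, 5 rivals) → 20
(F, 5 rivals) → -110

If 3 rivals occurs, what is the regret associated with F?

Best payoff under 3 rivals is 760.
Regret = 760 − 640 = 120.

120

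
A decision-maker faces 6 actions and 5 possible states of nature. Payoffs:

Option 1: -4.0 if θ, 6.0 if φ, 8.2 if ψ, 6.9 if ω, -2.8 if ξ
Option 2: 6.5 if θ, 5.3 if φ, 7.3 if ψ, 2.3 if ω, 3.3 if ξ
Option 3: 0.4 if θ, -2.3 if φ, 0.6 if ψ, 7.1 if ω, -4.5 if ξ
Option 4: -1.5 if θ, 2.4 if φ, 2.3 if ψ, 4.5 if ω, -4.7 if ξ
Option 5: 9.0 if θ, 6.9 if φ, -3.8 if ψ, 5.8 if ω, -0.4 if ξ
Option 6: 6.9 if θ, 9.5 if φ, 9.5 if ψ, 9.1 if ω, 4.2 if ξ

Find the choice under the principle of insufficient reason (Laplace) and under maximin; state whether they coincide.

laplace → Option 6; maximin → Option 6 (agree)

Row averages: Option 1=2.86, Option 2=4.94, Option 3=0.26, Option 4=0.6, Option 5=3.5, Option 6=7.84
Highest average = 7.84 → Option 6.
Row minima: Option 1=-4.0, Option 2=2.3, Option 3=-4.5, Option 4=-4.7, Option 5=-3.8, Option 6=4.2
Best worst-case = 4.2 → Option 6.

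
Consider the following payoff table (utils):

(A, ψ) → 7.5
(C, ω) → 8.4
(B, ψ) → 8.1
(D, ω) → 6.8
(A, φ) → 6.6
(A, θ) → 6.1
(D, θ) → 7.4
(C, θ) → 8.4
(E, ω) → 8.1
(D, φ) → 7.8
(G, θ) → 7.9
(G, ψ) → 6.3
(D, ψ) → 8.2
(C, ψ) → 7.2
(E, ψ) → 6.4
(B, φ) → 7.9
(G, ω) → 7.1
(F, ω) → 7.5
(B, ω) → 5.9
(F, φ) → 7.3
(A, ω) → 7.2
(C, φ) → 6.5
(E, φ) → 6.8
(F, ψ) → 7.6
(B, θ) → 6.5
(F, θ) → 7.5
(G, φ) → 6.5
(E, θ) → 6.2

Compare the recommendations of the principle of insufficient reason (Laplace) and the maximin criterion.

laplace → C; maximin → F (disagree)

Row averages: A=6.85, B=7.1, C=7.625, D=7.55, E=6.875, F=7.475, G=6.95
Highest average = 7.625 → C.
Row minima: A=6.1, B=5.9, C=6.5, D=6.8, E=6.2, F=7.3, G=6.3
Best worst-case = 7.3 → F.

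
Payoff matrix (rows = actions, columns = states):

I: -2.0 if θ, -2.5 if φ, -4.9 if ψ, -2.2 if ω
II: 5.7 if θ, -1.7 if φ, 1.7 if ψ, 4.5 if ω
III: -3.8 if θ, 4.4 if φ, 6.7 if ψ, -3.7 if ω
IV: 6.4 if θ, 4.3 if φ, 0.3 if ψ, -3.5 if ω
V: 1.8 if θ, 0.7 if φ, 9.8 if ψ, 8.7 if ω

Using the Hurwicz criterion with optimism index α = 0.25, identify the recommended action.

I: 0.25·(-2.0) + 0.75·(-4.9) = -4.175
II: 0.25·5.7 + 0.75·(-1.7) = 0.15
III: 0.25·6.7 + 0.75·(-3.8) = -1.175
IV: 0.25·6.4 + 0.75·(-3.5) = -1.025
V: 0.25·9.8 + 0.75·0.7 = 2.975
Highest Hurwicz score = 2.975 → V.

V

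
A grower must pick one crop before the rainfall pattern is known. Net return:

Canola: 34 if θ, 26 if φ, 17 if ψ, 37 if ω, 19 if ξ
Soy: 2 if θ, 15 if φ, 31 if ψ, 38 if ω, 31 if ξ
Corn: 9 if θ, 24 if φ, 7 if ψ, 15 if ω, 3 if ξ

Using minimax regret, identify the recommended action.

Column bests: θ=34, φ=26, ψ=31, ω=38, ξ=31.
Canola regrets: 0, 0, 14, 1, 12 → max 14
Soy regrets: 32, 11, 0, 0, 0 → max 32
Corn regrets: 25, 2, 24, 23, 28 → max 28
Smallest max regret = 14 → Canola.

Canola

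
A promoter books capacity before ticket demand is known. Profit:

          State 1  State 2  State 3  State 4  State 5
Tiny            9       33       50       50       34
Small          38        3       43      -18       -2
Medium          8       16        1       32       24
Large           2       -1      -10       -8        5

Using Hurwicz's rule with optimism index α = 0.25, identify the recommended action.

Tiny

Tiny: 0.25·50 + 0.75·9 = 19.25
Small: 0.25·43 + 0.75·(-18) = -2.75
Medium: 0.25·32 + 0.75·1 = 8.75
Large: 0.25·5 + 0.75·(-10) = -6.25
Highest Hurwicz score = 19.25 → Tiny.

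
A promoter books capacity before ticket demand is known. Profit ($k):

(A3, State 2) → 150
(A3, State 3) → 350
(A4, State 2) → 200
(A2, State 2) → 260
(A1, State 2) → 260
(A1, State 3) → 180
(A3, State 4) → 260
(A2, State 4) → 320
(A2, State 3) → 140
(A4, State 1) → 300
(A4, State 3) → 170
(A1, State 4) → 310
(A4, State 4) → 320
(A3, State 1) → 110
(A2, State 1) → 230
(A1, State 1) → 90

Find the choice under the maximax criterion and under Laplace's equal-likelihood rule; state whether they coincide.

maximax → A3; laplace → A4 (disagree)

Row maxima: A1=310, A2=320, A3=350, A4=320
Best best-case = 350 → A3.
Row averages: A1=210, A2=237.5, A3=217.5, A4=247.5
Highest average = 247.5 → A4.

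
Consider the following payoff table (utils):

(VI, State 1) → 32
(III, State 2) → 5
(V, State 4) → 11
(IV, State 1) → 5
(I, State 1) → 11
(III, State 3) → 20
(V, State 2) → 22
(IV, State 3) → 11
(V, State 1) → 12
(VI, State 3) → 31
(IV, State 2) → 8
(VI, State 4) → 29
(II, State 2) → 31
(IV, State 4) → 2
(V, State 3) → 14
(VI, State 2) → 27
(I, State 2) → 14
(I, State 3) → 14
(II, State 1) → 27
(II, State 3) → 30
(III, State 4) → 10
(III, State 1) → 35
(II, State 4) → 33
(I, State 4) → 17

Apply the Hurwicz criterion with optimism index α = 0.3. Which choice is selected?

I: 0.3·17 + 0.7·11 = 12.8
II: 0.3·33 + 0.7·27 = 28.8
III: 0.3·35 + 0.7·5 = 14
IV: 0.3·11 + 0.7·2 = 4.7
V: 0.3·22 + 0.7·11 = 14.3
VI: 0.3·32 + 0.7·27 = 28.5
Highest Hurwicz score = 28.8 → II.

II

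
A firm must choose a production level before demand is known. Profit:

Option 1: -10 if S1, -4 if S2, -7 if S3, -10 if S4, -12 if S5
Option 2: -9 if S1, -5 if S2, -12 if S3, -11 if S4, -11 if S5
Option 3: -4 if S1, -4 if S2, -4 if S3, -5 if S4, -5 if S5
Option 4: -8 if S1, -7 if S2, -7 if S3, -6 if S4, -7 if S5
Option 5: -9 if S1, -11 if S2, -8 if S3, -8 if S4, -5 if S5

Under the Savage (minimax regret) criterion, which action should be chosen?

Column bests: S1=-4, S2=-4, S3=-4, S4=-5, S5=-5.
Option 1 regrets: 6, 0, 3, 5, 7 → max 7
Option 2 regrets: 5, 1, 8, 6, 6 → max 8
Option 3 regrets: 0, 0, 0, 0, 0 → max 0
Option 4 regrets: 4, 3, 3, 1, 2 → max 4
Option 5 regrets: 5, 7, 4, 3, 0 → max 7
Smallest max regret = 0 → Option 3.

Option 3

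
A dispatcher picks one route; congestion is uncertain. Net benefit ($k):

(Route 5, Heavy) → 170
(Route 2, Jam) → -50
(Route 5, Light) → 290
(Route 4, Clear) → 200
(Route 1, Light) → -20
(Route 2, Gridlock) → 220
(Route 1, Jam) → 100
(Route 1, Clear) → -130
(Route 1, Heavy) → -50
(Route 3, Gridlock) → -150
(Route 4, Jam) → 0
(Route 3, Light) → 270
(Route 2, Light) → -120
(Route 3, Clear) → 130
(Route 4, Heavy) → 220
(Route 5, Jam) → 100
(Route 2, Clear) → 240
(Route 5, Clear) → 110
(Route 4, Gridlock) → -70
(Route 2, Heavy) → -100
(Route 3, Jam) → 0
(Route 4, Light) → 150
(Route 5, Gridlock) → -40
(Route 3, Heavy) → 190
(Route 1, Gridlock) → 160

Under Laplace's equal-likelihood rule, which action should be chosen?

Row averages: Route 1=12, Route 2=38, Route 3=88, Route 4=100, Route 5=126
Highest average = 126 → Route 5.

Route 5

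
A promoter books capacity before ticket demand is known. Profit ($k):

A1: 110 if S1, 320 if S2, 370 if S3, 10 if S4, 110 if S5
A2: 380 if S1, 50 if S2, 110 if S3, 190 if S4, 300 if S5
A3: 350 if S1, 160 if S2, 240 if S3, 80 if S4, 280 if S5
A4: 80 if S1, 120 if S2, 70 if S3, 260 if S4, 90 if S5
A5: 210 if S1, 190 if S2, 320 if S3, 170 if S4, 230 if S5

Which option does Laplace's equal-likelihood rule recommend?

A5

Row averages: A1=184, A2=206, A3=222, A4=124, A5=224
Highest average = 224 → A5.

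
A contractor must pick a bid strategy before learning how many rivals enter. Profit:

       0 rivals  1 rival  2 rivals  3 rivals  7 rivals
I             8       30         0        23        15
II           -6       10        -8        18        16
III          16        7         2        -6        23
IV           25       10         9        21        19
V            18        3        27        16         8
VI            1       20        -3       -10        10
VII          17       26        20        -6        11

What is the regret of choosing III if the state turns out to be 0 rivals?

9

Best payoff under 0 rivals is 25.
Regret = 25 − 16 = 9.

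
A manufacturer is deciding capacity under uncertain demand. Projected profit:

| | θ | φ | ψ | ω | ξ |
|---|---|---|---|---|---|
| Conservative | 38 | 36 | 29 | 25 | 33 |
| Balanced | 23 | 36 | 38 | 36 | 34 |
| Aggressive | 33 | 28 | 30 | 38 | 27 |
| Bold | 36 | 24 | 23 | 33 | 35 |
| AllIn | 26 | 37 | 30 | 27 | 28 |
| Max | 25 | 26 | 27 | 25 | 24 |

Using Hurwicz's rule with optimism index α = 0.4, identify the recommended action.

Conservative: 0.4·38 + 0.6·25 = 30.2
Balanced: 0.4·38 + 0.6·23 = 29
Aggressive: 0.4·38 + 0.6·27 = 31.4
Bold: 0.4·36 + 0.6·23 = 28.2
AllIn: 0.4·37 + 0.6·26 = 30.4
Max: 0.4·27 + 0.6·24 = 25.2
Highest Hurwicz score = 31.4 → Aggressive.

Aggressive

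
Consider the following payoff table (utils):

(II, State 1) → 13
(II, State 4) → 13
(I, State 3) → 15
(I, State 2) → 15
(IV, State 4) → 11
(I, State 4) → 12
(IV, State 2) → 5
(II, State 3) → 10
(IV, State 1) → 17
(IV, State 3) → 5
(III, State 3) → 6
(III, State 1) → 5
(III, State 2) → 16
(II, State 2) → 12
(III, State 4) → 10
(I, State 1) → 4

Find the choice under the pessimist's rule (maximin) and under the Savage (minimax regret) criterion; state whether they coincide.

Row minima: I=4, II=10, III=5, IV=5
Best worst-case = 10 → II.
Column bests: State 1=17, State 2=16, State 3=15, State 4=13.
I regrets: 13, 1, 0, 1 → max 13
II regrets: 4, 4, 5, 0 → max 5
III regrets: 12, 0, 9, 3 → max 12
IV regrets: 0, 11, 10, 2 → max 11
Smallest max regret = 5 → II.

maximin → II; minimax regret → II (agree)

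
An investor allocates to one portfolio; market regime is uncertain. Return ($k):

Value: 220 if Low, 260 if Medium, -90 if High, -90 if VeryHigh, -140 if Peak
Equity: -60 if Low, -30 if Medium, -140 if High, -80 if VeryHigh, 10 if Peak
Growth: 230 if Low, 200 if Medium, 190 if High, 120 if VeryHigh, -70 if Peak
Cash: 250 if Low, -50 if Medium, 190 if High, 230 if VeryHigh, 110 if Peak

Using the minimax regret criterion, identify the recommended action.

Column bests: Low=250, Medium=260, High=190, VeryHigh=230, Peak=110.
Value regrets: 30, 0, 280, 320, 250 → max 320
Equity regrets: 310, 290, 330, 310, 100 → max 330
Growth regrets: 20, 60, 0, 110, 180 → max 180
Cash regrets: 0, 310, 0, 0, 0 → max 310
Smallest max regret = 180 → Growth.

Growth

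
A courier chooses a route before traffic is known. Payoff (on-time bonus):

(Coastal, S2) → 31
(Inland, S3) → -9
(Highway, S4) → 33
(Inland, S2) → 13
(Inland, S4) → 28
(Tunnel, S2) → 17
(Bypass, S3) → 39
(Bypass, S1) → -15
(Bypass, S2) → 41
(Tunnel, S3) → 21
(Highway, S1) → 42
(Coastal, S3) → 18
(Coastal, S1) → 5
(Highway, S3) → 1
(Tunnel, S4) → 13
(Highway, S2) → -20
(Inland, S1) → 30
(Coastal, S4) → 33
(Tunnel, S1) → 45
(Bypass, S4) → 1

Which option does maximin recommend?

Tunnel

Row minima: Tunnel=13, Bypass=-15, Coastal=5, Inland=-9, Highway=-20
Best worst-case = 13 → Tunnel.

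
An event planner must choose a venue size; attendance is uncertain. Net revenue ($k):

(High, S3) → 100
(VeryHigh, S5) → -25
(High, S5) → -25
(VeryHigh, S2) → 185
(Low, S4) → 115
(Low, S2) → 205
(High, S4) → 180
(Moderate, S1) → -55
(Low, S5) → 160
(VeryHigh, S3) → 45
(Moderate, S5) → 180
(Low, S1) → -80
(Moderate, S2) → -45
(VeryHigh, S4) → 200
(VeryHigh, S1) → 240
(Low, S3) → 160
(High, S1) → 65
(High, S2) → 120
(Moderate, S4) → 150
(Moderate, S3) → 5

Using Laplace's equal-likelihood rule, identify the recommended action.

VeryHigh

Row averages: Low=112, Moderate=47, High=88, VeryHigh=129
Highest average = 129 → VeryHigh.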